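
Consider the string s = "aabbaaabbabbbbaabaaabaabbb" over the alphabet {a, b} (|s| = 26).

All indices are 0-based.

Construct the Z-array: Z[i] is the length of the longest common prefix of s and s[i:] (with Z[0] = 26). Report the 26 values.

[26, 1, 0, 0, 2, 5, 1, 0, 0, 1, 0, 0, 0, 0, 3, 1, 0, 2, 3, 1, 0, 4, 1, 0, 0, 0]

Z[0]=26
i=1: i≥r, start 0; Z[1]=1 extend→box=[1,2)
i=2: i≥r, start 0; Z[2]=0
i=3: i≥r, start 0; Z[3]=0
i=4: i≥r, start 0; Z[4]=2 extend→box=[4,6)
i=5: min(r-i=1, Z[1]=1)=1; Z[5]=5 extend→box=[5,10)
i=6: min(r-i=4, Z[1]=1)=1; Z[6]=1
i=7: min(r-i=3, Z[2]=0)=0; Z[7]=0
i=8: min(r-i=2, Z[3]=0)=0; Z[8]=0
i=9: min(r-i=1, Z[4]=2)=1; Z[9]=1
i=10: i≥r, start 0; Z[10]=0
i=11: i≥r, start 0; Z[11]=0
i=12: i≥r, start 0; Z[12]=0
i=13: i≥r, start 0; Z[13]=0
i=14: i≥r, start 0; Z[14]=3 extend→box=[14,17)
i=15: min(r-i=2, Z[1]=1)=1; Z[15]=1
i=16: min(r-i=1, Z[2]=0)=0; Z[16]=0
i=17: i≥r, start 0; Z[17]=2 extend→box=[17,19)
i=18: min(r-i=1, Z[1]=1)=1; Z[18]=3 extend→box=[18,21)
i=19: min(r-i=2, Z[1]=1)=1; Z[19]=1
i=20: min(r-i=1, Z[2]=0)=0; Z[20]=0
i=21: i≥r, start 0; Z[21]=4 extend→box=[21,25)
i=22: min(r-i=3, Z[1]=1)=1; Z[22]=1
i=23: min(r-i=2, Z[2]=0)=0; Z[23]=0
i=24: min(r-i=1, Z[3]=0)=0; Z[24]=0
i=25: i≥r, start 0; Z[25]=0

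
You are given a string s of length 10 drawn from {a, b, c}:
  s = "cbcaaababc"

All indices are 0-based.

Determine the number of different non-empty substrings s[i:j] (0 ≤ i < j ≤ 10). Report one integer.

sorted suffixes:
  #0 SA[0]=3  'aaababc'
  #1 SA[1]=4  'aababc'
  #2 SA[2]=5  'ababc'
  #3 SA[3]=7  'abc'
  #4 SA[4]=6  'babc'
  #5 SA[5]=8  'bc'
  #6 SA[6]=1  'bcaaababc'
  #7 SA[7]=9  'c'
  #8 SA[8]=2  'caaababc'
  #9 SA[9]=0  'cbcaaababc'

SA = [3, 4, 5, 7, 6, 8, 1, 9, 2, 0]
i: (SA[i-1],SA[i]) lcp shared
  1: (3,4) 2 'aa'
  2: (4,5) 1 'a'
  3: (5,7) 2 'ab'
  4: (7,6) 0 ''
  5: (6,8) 1 'b'
  6: (8,1) 2 'bc'
  7: (1,9) 0 ''
  8: (9,2) 1 'c'
  9: (2,0) 1 'c'

n(n+1)/2 = 10·11/2 = 55
Σ LCP = 0 + 2 + 1 + 2 + 0 + 1 + 2 + 0 + 1 + 1 = 10
distinct = 55 − 10 = 45

45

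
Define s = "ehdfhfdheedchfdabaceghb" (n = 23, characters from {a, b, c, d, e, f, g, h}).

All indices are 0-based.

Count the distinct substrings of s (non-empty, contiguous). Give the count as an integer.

258

rank | idx | suffix
   0 |  15 | abaceghb
   1 |  17 | aceghb
   2 |  22 | b
   3 |  16 | baceghb
   4 |  18 | ceghb
   5 |  11 | chfdabaceghb
   6 |  14 | dabaceghb
   7 |  10 | dchfdabaceghb
   8 |   2 | dfhfdheedchfdabaceghb
   9 |   6 | dheedchfdabaceghb
  10 |   9 | edchfdabaceghb
  11 |   8 | eedchfdabaceghb
  12 |  19 | eghb
  13 |   0 | ehdfhfdheedchfdabaceghb
  14 |  13 | fdabaceghb
  15 |   5 | fdheedchfdabaceghb
  16 |   3 | fhfdheedchfdabaceghb
  17 |  20 | ghb
  18 |  21 | hb
  19 |   1 | hdfhfdheedchfdabaceghb
  20 |   7 | heedchfdabaceghb
  21 |  12 | hfdabaceghb
  22 |   4 | hfdheedchfdabaceghb

SA = [15, 17, 22, 16, 18, 11, 14, 10, 2, 6, 9, 8, 19, 0, 13, 5, 3, 20, 21, 1, 7, 12, 4]
[i] adj suffixes → lcp
  [1] 15/17 → 1 ('a')
  [2] 17/22 → 0 ('')
  [3] 22/16 → 1 ('b')
  [4] 16/18 → 0 ('')
  [5] 18/11 → 1 ('c')
  [6] 11/14 → 0 ('')
  [7] 14/10 → 1 ('d')
  [8] 10/2 → 1 ('d')
  [9] 2/6 → 1 ('d')
  [10] 6/9 → 0 ('')
  [11] 9/8 → 1 ('e')
  [12] 8/19 → 1 ('e')
  [13] 19/0 → 1 ('e')
  [14] 0/13 → 0 ('')
  [15] 13/5 → 2 ('fd')
  [16] 5/3 → 1 ('f')
  [17] 3/20 → 0 ('')
  [18] 20/21 → 0 ('')
  [19] 21/1 → 1 ('h')
  [20] 1/7 → 1 ('h')
  [21] 7/12 → 1 ('h')
  [22] 12/4 → 3 ('hfd')

n(n+1)/2 = 23·24/2 = 276
Σ LCP = 0 + 1 + 0 + 1 + 0 + 1 + 0 + 1 + 1 + 1 + 0 + 1 + 1 + 1 + 0 + 2 + 1 + 0 + 0 + 1 + 1 + 1 + 3 = 18
distinct = 276 − 18 = 258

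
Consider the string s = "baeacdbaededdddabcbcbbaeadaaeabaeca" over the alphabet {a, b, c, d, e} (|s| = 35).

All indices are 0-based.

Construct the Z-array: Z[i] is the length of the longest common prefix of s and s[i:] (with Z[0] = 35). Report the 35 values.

Z[0]=35
i=1: fresh scan; Z[1]=0
i=2: fresh scan; Z[2]=0
i=3: fresh scan; Z[3]=0
i=4: fresh scan; Z[4]=0
i=5: fresh scan; Z[5]=0
i=6: fresh scan; Z[6]=3 grow→box=[6,9)
i=7: min(r-i=2, Z[1]=0)=0; Z[7]=0
i=8: min(r-i=1, Z[2]=0)=0; Z[8]=0
i=9: fresh scan; Z[9]=0
i=10: fresh scan; Z[10]=0
i=11: fresh scan; Z[11]=0
i=12: fresh scan; Z[12]=0
i=13: fresh scan; Z[13]=0
i=14: fresh scan; Z[14]=0
i=15: fresh scan; Z[15]=0
i=16: fresh scan; Z[16]=1 grow→box=[16,17)
i=17: fresh scan; Z[17]=0
i=18: fresh scan; Z[18]=1 grow→box=[18,19)
i=19: fresh scan; Z[19]=0
i=20: fresh scan; Z[20]=1 grow→box=[20,21)
i=21: fresh scan; Z[21]=4 grow→box=[21,25)
i=22: min(r-i=3, Z[1]=0)=0; Z[22]=0
i=23: min(r-i=2, Z[2]=0)=0; Z[23]=0
i=24: min(r-i=1, Z[3]=0)=0; Z[24]=0
i=25: fresh scan; Z[25]=0
i=26: fresh scan; Z[26]=0
i=27: fresh scan; Z[27]=0
i=28: fresh scan; Z[28]=0
i=29: fresh scan; Z[29]=0
i=30: fresh scan; Z[30]=3 grow→box=[30,33)
i=31: min(r-i=2, Z[1]=0)=0; Z[31]=0
i=32: min(r-i=1, Z[2]=0)=0; Z[32]=0
i=33: fresh scan; Z[33]=0
i=34: fresh scan; Z[34]=0

[35, 0, 0, 0, 0, 0, 3, 0, 0, 0, 0, 0, 0, 0, 0, 0, 1, 0, 1, 0, 1, 4, 0, 0, 0, 0, 0, 0, 0, 0, 3, 0, 0, 0, 0]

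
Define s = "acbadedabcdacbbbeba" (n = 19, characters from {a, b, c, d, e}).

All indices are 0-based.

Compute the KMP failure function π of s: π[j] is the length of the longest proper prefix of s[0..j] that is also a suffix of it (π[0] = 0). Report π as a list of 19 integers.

π[0] = 0
j=1 s[j]='c': π[1]=0 (border '')
j=2 s[j]='b': π[2]=0 (border '')
j=3 s[j]='a': π[3]=1 (border 'a')
j=4 s[j]='d': k: 1→0; π[4]=0 (border '')
j=5 s[j]='e': π[5]=0 (border '')
j=6 s[j]='d': π[6]=0 (border '')
j=7 s[j]='a': π[7]=1 (border 'a')
j=8 s[j]='b': k: 1→0; π[8]=0 (border '')
j=9 s[j]='c': π[9]=0 (border '')
j=10 s[j]='d': π[10]=0 (border '')
j=11 s[j]='a': π[11]=1 (border 'a')
j=12 s[j]='c': π[12]=2 (border 'ac')
j=13 s[j]='b': π[13]=3 (border 'acb')
j=14 s[j]='b': k: 3→0; π[14]=0 (border '')
j=15 s[j]='b': π[15]=0 (border '')
j=16 s[j]='e': π[16]=0 (border '')
j=17 s[j]='b': π[17]=0 (border '')
j=18 s[j]='a': π[18]=1 (border 'a')

[0, 0, 0, 1, 0, 0, 0, 1, 0, 0, 0, 1, 2, 3, 0, 0, 0, 0, 1]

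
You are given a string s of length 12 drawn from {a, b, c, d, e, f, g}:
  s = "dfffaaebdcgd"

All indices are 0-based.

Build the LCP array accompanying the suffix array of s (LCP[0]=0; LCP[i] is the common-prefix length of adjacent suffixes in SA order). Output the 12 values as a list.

[0, 1, 0, 0, 0, 1, 1, 0, 0, 1, 2, 0]

rank | idx | suffix
   0 |   4 | aaebdcgd
   1 |   5 | aebdcgd
   2 |   7 | bdcgd
   3 |   9 | cgd
   4 |  11 | d
   5 |   8 | dcgd
   6 |   0 | dfffaaebdcgd
   7 |   6 | ebdcgd
   8 |   3 | faaebdcgd
   9 |   2 | ffaaebdcgd
  10 |   1 | fffaaebdcgd
  11 |  10 | gd

SA = [4, 5, 7, 9, 11, 8, 0, 6, 3, 2, 1, 10]
rank  pair      lcp
   1  s[4:],s[5:]  1  'a'
   2  s[5:],s[7:]  0  ''
   3  s[7:],s[9:]  0  ''
   4  s[9:],s[11:]  0  ''
   5  s[11:],s[8:]  1  'd'
   6  s[8:],s[0:]  1  'd'
   7  s[0:],s[6:]  0  ''
   8  s[6:],s[3:]  0  ''
   9  s[3:],s[2:]  1  'f'
  10  s[2:],s[1:]  2  'ff'
  11  s[1:],s[10:]  0  ''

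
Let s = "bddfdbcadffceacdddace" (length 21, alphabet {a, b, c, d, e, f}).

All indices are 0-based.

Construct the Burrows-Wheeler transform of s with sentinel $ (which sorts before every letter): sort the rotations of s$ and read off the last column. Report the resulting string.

rank  rotation                last
    0  $bddfdbcadffceacdddace  e
    1  acdddace$bddfdbcadffce  e
    2  ace$bddfdbcadffceacddd  d
    3  adffceacdddace$bddfdbc  c
    4  bcadffceacdddace$bddfd  d
    5  bddfdbcadffceacdddace$  $
    6  cadffceacdddace$bddfdb  b
    7  cdddace$bddfdbcadffcea  a
    8  ce$bddfdbcadffceacddda  a
    9  ceacdddace$bddfdbcadff  f
   10  dace$bddfdbcadffceacdd  d
   11  dbcadffceacdddace$bddf  f
   12  ddace$bddfdbcadffceacd  d
   13  dddace$bddfdbcadffceac  c
   14  ddfdbcadffceacdddace$b  b
   15  dfdbcadffceacdddace$bd  d
   16  dffceacdddace$bddfdbca  a
   17  e$bddfdbcadffceacdddac  c
   18  eacdddace$bddfdbcadffc  c
   19  fceacdddace$bddfdbcadf  f
   20  fdbcadffceacdddace$bdd  d
   21  ffceacdddace$bddfdbcad  d

eedcd$baafdfdcbdaccfdd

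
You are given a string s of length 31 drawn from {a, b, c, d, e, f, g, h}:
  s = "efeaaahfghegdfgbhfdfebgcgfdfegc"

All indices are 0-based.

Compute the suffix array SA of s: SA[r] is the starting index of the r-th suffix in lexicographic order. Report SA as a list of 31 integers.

[3, 4, 5, 21, 15, 30, 23, 18, 26, 12, 2, 20, 0, 28, 10, 17, 25, 1, 19, 27, 13, 7, 14, 29, 22, 11, 24, 8, 9, 16, 6]

rank | idx | suffix
   0 |   3 | aaahfghegdfgbhfdfebgcgfdfegc
   1 |   4 | aahfghegdfgbhfdfebgcgfdfegc
   2 |   5 | ahfghegdfgbhfdfebgcgfdfegc
   3 |  21 | bgcgfdfegc
   4 |  15 | bhfdfebgcgfdfegc
   5 |  30 | c
   6 |  23 | cgfdfegc
   7 |  18 | dfebgcgfdfegc
   8 |  26 | dfegc
   9 |  12 | dfgbhfdfebgcgfdfegc
  10 |   2 | eaaahfghegdfgbhfdfebgcgfdfegc
  11 |  20 | ebgcgfdfegc
  12 |   0 | efeaaahfghegdfgbhfdfebgcgfdfegc
  13 |  28 | egc
  14 |  10 | egdfgbhfdfebgcgfdfegc
  15 |  17 | fdfebgcgfdfegc
  16 |  25 | fdfegc
  17 |   1 | feaaahfghegdfgbhfdfebgcgfdfegc
  18 |  19 | febgcgfdfegc
  19 |  27 | fegc
  20 |  13 | fgbhfdfebgcgfdfegc
  21 |   7 | fghegdfgbhfdfebgcgfdfegc
  22 |  14 | gbhfdfebgcgfdfegc
  23 |  29 | gc
  24 |  22 | gcgfdfegc
  25 |  11 | gdfgbhfdfebgcgfdfegc
  26 |  24 | gfdfegc
  27 |   8 | ghegdfgbhfdfebgcgfdfegc
  28 |   9 | hegdfgbhfdfebgcgfdfegc
  29 |  16 | hfdfebgcgfdfegc
  30 |   6 | hfghegdfgbhfdfebgcgfdfegc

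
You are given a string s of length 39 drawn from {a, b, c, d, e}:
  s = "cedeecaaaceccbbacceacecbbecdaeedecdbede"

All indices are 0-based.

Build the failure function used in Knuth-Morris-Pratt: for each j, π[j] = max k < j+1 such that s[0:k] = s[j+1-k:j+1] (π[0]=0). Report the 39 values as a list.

π[0] = 0
j=1 s[j]='e': π[1]=0 (border '')
j=2 s[j]='d': π[2]=0 (border '')
j=3 s[j]='e': π[3]=0 (border '')
j=4 s[j]='e': π[4]=0 (border '')
j=5 s[j]='c': π[5]=1 (border 'c')
j=6 s[j]='a': k: 1→0; π[6]=0 (border '')
j=7 s[j]='a': π[7]=0 (border '')
j=8 s[j]='a': π[8]=0 (border '')
j=9 s[j]='c': π[9]=1 (border 'c')
j=10 s[j]='e': π[10]=2 (border 'ce')
j=11 s[j]='c': k: 2→0; π[11]=1 (border 'c')
j=12 s[j]='c': k: 1→0; π[12]=1 (border 'c')
j=13 s[j]='b': k: 1→0; π[13]=0 (border '')
j=14 s[j]='b': π[14]=0 (border '')
j=15 s[j]='a': π[15]=0 (border '')
j=16 s[j]='c': π[16]=1 (border 'c')
j=17 s[j]='c': k: 1→0; π[17]=1 (border 'c')
j=18 s[j]='e': π[18]=2 (border 'ce')
j=19 s[j]='a': k: 2→0; π[19]=0 (border '')
j=20 s[j]='c': π[20]=1 (border 'c')
j=21 s[j]='e': π[21]=2 (border 'ce')
j=22 s[j]='c': k: 2→0; π[22]=1 (border 'c')
j=23 s[j]='b': k: 1→0; π[23]=0 (border '')
j=24 s[j]='b': π[24]=0 (border '')
j=25 s[j]='e': π[25]=0 (border '')
j=26 s[j]='c': π[26]=1 (border 'c')
j=27 s[j]='d': k: 1→0; π[27]=0 (border '')
j=28 s[j]='a': π[28]=0 (border '')
j=29 s[j]='e': π[29]=0 (border '')
j=30 s[j]='e': π[30]=0 (border '')
j=31 s[j]='d': π[31]=0 (border '')
j=32 s[j]='e': π[32]=0 (border '')
j=33 s[j]='c': π[33]=1 (border 'c')
j=34 s[j]='d': k: 1→0; π[34]=0 (border '')
j=35 s[j]='b': π[35]=0 (border '')
j=36 s[j]='e': π[36]=0 (border '')
j=37 s[j]='d': π[37]=0 (border '')
j=38 s[j]='e': π[38]=0 (border '')

[0, 0, 0, 0, 0, 1, 0, 0, 0, 1, 2, 1, 1, 0, 0, 0, 1, 1, 2, 0, 1, 2, 1, 0, 0, 0, 1, 0, 0, 0, 0, 0, 0, 1, 0, 0, 0, 0, 0]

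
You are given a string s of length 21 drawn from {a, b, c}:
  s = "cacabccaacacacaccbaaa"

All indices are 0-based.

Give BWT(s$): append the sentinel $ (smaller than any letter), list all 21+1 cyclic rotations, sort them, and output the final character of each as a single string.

rank  rotation                last
    0  $cacabccaacacacaccbaaa  a
    1  a$cacabccaacacacaccbaa  a
    2  aa$cacabccaacacacaccba  a
    3  aaa$cacabccaacacacaccb  b
    4  aacacacaccbaaa$cacabcc  c
    5  abccaacacacaccbaaa$cac  c
    6  acabccaacacacaccbaaa$c  c
    7  acacacaccbaaa$cacabcca  a
    8  acacaccbaaa$cacabccaac  c
    9  acaccbaaa$cacabccaacac  c
   10  accbaaa$cacabccaacacac  c
   11  baaa$cacabccaacacacacc  c
   12  bccaacacacaccbaaa$caca  a
   13  caacacacaccbaaa$cacabc  c
   14  cabccaacacacaccbaaa$ca  a
   15  cacabccaacacacaccbaaa$  $
   16  cacacaccbaaa$cacabccaa  a
   17  cacaccbaaa$cacabccaaca  a
   18  caccbaaa$cacabccaacaca  a
   19  cbaaa$cacabccaacacacac  c
   20  ccaacacacaccbaaa$cacab  b
   21  ccbaaa$cacabccaacacaca  a

aaabcccaccccaca$aaacba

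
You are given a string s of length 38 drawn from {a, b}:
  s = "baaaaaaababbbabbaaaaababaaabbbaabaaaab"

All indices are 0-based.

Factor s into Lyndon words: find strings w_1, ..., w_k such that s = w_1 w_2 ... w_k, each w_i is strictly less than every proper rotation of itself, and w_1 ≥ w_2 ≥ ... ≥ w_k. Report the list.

["b", "aaaaaaababbbabbaaaaababaaabbbaabaaaab"]

emit factor 1: 'b' (i=0, period=1)
emit factor 2: 'aaaaaaababbbabbaaaaababaaabbbaabaaaab' (i=1, period=37)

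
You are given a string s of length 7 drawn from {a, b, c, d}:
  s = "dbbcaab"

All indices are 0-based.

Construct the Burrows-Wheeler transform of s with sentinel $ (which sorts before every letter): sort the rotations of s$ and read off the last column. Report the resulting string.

rank  rotation  last
    0  $dbbcaab  b
    1  aab$dbbc  c
    2  ab$dbbca  a
    3  b$dbbcaa  a
    4  bbcaab$d  d
    5  bcaab$db  b
    6  caab$dbb  b
    7  dbbcaab$  $

bcaadbb$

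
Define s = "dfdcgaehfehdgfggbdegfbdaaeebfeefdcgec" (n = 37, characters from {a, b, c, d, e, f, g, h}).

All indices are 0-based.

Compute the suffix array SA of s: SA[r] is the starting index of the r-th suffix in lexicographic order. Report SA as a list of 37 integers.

[23, 24, 5, 21, 16, 27, 36, 3, 33, 22, 2, 32, 17, 0, 11, 26, 35, 25, 29, 30, 18, 9, 6, 20, 1, 31, 28, 8, 13, 4, 15, 34, 19, 12, 14, 10, 7]

rank→(start, suffix):
  0 → (23, 'aaeebfeefdcgec')
  1 → (24, 'aeebfeefdcgec')
  2 → (5, 'aehfehdgfggbdegfbdaaeebfeefdcgec')
  3 → (21, 'bdaaeebfeefdcgec')
  4 → (16, 'bdegfbdaaeebfeefdcgec')
  5 → (27, 'bfeefdcgec')
  6 → (36, 'c')
  7 → (3, 'cgaehfehdgfggbdegfbdaaeebfeefdcgec')
  8 → (33, 'cgec')
  9 → (22, 'daaeebfeefdcgec')
  10 → (2, 'dcgaehfehdgfggbdegfbdaaeebfeefdcgec')
  11 → (32, 'dcgec')
  12 → (17, 'degfbdaaeebfeefdcgec')
  13 → (0, 'dfdcgaehfehdgfggbdegfbdaaeebfeefdcgec')
  14 → (11, 'dgfggbdegfbdaaeebfeefdcgec')
  15 → (26, 'ebfeefdcgec')
  16 → (35, 'ec')
  17 → (25, 'eebfeefdcgec')
  18 → (29, 'eefdcgec')
  19 → (30, 'efdcgec')
  20 → (18, 'egfbdaaeebfeefdcgec')
  21 → (9, 'ehdgfggbdegfbdaaeebfeefdcgec')
  22 → (6, 'ehfehdgfggbdegfbdaaeebfeefdcgec')
  23 → (20, 'fbdaaeebfeefdcgec')
  24 → (1, 'fdcgaehfehdgfggbdegfbdaaeebfeefdcgec')
  25 → (31, 'fdcgec')
  26 → (28, 'feefdcgec')
  27 → (8, 'fehdgfggbdegfbdaaeebfeefdcgec')
  28 → (13, 'fggbdegfbdaaeebfeefdcgec')
  29 → (4, 'gaehfehdgfggbdegfbdaaeebfeefdcgec')
  30 → (15, 'gbdegfbdaaeebfeefdcgec')
  31 → (34, 'gec')
  32 → (19, 'gfbdaaeebfeefdcgec')
  33 → (12, 'gfggbdegfbdaaeebfeefdcgec')
  34 → (14, 'ggbdegfbdaaeebfeefdcgec')
  35 → (10, 'hdgfggbdegfbdaaeebfeefdcgec')
  36 → (7, 'hfehdgfggbdegfbdaaeebfeefdcgec')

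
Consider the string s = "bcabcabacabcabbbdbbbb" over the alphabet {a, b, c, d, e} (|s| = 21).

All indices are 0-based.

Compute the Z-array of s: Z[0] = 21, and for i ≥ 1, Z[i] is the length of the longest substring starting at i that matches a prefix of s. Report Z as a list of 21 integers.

[21, 0, 0, 4, 0, 0, 1, 0, 0, 0, 4, 0, 0, 1, 1, 1, 0, 1, 1, 1, 1]

Z[0]=21
i=1: i≥r, start 0; Z[1]=0
i=2: i≥r, start 0; Z[2]=0
i=3: i≥r, start 0; Z[3]=4 grow→box=[3,7)
i=4: min(r-i=3, Z[1]=0)=0; Z[4]=0
i=5: min(r-i=2, Z[2]=0)=0; Z[5]=0
i=6: min(r-i=1, Z[3]=4)=1; Z[6]=1
i=7: i≥r, start 0; Z[7]=0
i=8: i≥r, start 0; Z[8]=0
i=9: i≥r, start 0; Z[9]=0
i=10: i≥r, start 0; Z[10]=4 grow→box=[10,14)
i=11: min(r-i=3, Z[1]=0)=0; Z[11]=0
i=12: min(r-i=2, Z[2]=0)=0; Z[12]=0
i=13: min(r-i=1, Z[3]=4)=1; Z[13]=1
i=14: i≥r, start 0; Z[14]=1 grow→box=[14,15)
i=15: i≥r, start 0; Z[15]=1 grow→box=[15,16)
i=16: i≥r, start 0; Z[16]=0
i=17: i≥r, start 0; Z[17]=1 grow→box=[17,18)
i=18: i≥r, start 0; Z[18]=1 grow→box=[18,19)
i=19: i≥r, start 0; Z[19]=1 grow→box=[19,20)
i=20: i≥r, start 0; Z[20]=1 grow→box=[20,21)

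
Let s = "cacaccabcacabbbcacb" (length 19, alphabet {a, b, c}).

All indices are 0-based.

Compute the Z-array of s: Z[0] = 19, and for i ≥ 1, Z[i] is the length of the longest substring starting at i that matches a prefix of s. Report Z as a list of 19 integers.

Z[0]=19
i=1: i≥r, start 0; Z[1]=0
i=2: i≥r, start 0; Z[2]=3 scan→box=[2,5)
i=3: min(r-i=2, Z[1]=0)=0; Z[3]=0
i=4: min(r-i=1, Z[2]=3)=1; Z[4]=1
i=5: i≥r, start 0; Z[5]=2 scan→box=[5,7)
i=6: min(r-i=1, Z[1]=0)=0; Z[6]=0
i=7: i≥r, start 0; Z[7]=0
i=8: i≥r, start 0; Z[8]=4 scan→box=[8,12)
i=9: min(r-i=3, Z[1]=0)=0; Z[9]=0
i=10: min(r-i=2, Z[2]=3)=2; Z[10]=2
i=11: min(r-i=1, Z[3]=0)=0; Z[11]=0
i=12: i≥r, start 0; Z[12]=0
i=13: i≥r, start 0; Z[13]=0
i=14: i≥r, start 0; Z[14]=0
i=15: i≥r, start 0; Z[15]=3 scan→box=[15,18)
i=16: min(r-i=2, Z[1]=0)=0; Z[16]=0
i=17: min(r-i=1, Z[2]=3)=1; Z[17]=1
i=18: i≥r, start 0; Z[18]=0

[19, 0, 3, 0, 1, 2, 0, 0, 4, 0, 2, 0, 0, 0, 0, 3, 0, 1, 0]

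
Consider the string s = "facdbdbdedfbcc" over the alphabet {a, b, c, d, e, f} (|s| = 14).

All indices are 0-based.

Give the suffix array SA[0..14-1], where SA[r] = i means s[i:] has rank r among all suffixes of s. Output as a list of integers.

[1, 11, 4, 6, 13, 12, 2, 3, 5, 7, 9, 8, 0, 10]

rank→(start, suffix):
  0 → (1, 'acdbdbdedfbcc')
  1 → (11, 'bcc')
  2 → (4, 'bdbdedfbcc')
  3 → (6, 'bdedfbcc')
  4 → (13, 'c')
  5 → (12, 'cc')
  6 → (2, 'cdbdbdedfbcc')
  7 → (3, 'dbdbdedfbcc')
  8 → (5, 'dbdedfbcc')
  9 → (7, 'dedfbcc')
  10 → (9, 'dfbcc')
  11 → (8, 'edfbcc')
  12 → (0, 'facdbdbdedfbcc')
  13 → (10, 'fbcc')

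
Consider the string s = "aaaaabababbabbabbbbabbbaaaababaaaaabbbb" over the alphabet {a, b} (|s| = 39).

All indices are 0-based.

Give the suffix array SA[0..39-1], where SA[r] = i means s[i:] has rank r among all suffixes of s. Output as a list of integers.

[0, 30, 23, 1, 31, 24, 2, 32, 25, 3, 33, 28, 26, 4, 6, 8, 11, 19, 34, 14, 38, 29, 22, 27, 5, 7, 10, 18, 13, 37, 21, 9, 17, 12, 36, 20, 16, 35, 15]

rank | idx | suffix
   0 |   0 | aaaaabababbabbabbbbabbbaaaababaaaaabbbb
   1 |  30 | aaaaabbbb
   2 |  23 | aaaababaaaaabbbb
   3 |   1 | aaaabababbabbabbbbabbbaaaababaaaaabbbb
   4 |  31 | aaaabbbb
   5 |  24 | aaababaaaaabbbb
   6 |   2 | aaabababbabbabbbbabbbaaaababaaaaabbbb
   7 |  32 | aaabbbb
   8 |  25 | aababaaaaabbbb
   9 |   3 | aabababbabbabbbbabbbaaaababaaaaabbbb
  10 |  33 | aabbbb
  11 |  28 | abaaaaabbbb
  12 |  26 | ababaaaaabbbb
  13 |   4 | abababbabbabbbbabbbaaaababaaaaabbbb
  14 |   6 | ababbabbabbbbabbbaaaababaaaaabbbb
  15 |   8 | abbabbabbbbabbbaaaababaaaaabbbb
  16 |  11 | abbabbbbabbbaaaababaaaaabbbb
  17 |  19 | abbbaaaababaaaaabbbb
  18 |  34 | abbbb
  19 |  14 | abbbbabbbaaaababaaaaabbbb
  20 |  38 | b
  21 |  29 | baaaaabbbb
  22 |  22 | baaaababaaaaabbbb
  23 |  27 | babaaaaabbbb
  24 |   5 | bababbabbabbbbabbbaaaababaaaaabbbb
  25 |   7 | babbabbabbbbabbbaaaababaaaaabbbb
  26 |  10 | babbabbbbabbbaaaababaaaaabbbb
  27 |  18 | babbbaaaababaaaaabbbb
  28 |  13 | babbbbabbbaaaababaaaaabbbb
  29 |  37 | bb
  30 |  21 | bbaaaababaaaaabbbb
  31 |   9 | bbabbabbbbabbbaaaababaaaaabbbb
  32 |  17 | bbabbbaaaababaaaaabbbb
  33 |  12 | bbabbbbabbbaaaababaaaaabbbb
  34 |  36 | bbb
  35 |  20 | bbbaaaababaaaaabbbb
  36 |  16 | bbbabbbaaaababaaaaabbbb
  37 |  35 | bbbb
  38 |  15 | bbbbabbbaaaababaaaaabbbb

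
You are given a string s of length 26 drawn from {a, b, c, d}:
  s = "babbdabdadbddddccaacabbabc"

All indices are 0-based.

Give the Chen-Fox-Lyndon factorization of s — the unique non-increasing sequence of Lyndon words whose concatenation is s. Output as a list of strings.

emit factor 1: 'b' (i=0, period=1)
emit factor 2: 'abbdabdadbddddcc' (i=1, period=16)
emit factor 3: 'aacabbabc' (i=17, period=9)

["b", "abbdabdadbddddcc", "aacabbabc"]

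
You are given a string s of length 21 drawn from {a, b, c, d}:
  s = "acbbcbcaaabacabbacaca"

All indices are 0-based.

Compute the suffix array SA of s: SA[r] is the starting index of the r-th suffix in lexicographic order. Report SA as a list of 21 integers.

rank→(start, suffix):
  0 → (20, 'a')
  1 → (7, 'aaabacabbacaca')
  2 → (8, 'aabacabbacaca')
  3 → (9, 'abacabbacaca')
  4 → (13, 'abbacaca')
  5 → (18, 'aca')
  6 → (11, 'acabbacaca')
  7 → (16, 'acaca')
  8 → (0, 'acbbcbcaaabacabbacaca')
  9 → (10, 'bacabbacaca')
  10 → (15, 'bacaca')
  11 → (14, 'bbacaca')
  12 → (2, 'bbcbcaaabacabbacaca')
  13 → (5, 'bcaaabacabbacaca')
  14 → (3, 'bcbcaaabacabbacaca')
  15 → (19, 'ca')
  16 → (6, 'caaabacabbacaca')
  17 → (12, 'cabbacaca')
  18 → (17, 'caca')
  19 → (1, 'cbbcbcaaabacabbacaca')
  20 → (4, 'cbcaaabacabbacaca')

[20, 7, 8, 9, 13, 18, 11, 16, 0, 10, 15, 14, 2, 5, 3, 19, 6, 12, 17, 1, 4]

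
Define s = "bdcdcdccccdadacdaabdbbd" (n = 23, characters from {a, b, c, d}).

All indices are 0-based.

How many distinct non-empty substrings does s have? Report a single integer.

rank | idx | suffix
   0 |  16 | aabdbbd
   1 |  17 | abdbbd
   2 |  13 | acdaabdbbd
   3 |  11 | adacdaabdbbd
   4 |  20 | bbd
   5 |  21 | bd
   6 |  18 | bdbbd
   7 |   0 | bdcdcdccccdadacdaabdbbd
   8 |   6 | ccccdadacdaabdbbd
   9 |   7 | cccdadacdaabdbbd
  10 |   8 | ccdadacdaabdbbd
  11 |  14 | cdaabdbbd
  12 |   9 | cdadacdaabdbbd
  13 |   4 | cdccccdadacdaabdbbd
  14 |   2 | cdcdccccdadacdaabdbbd
  15 |  22 | d
  16 |  15 | daabdbbd
  17 |  12 | dacdaabdbbd
  18 |  10 | dadacdaabdbbd
  19 |  19 | dbbd
  20 |   5 | dccccdadacdaabdbbd
  21 |   3 | dcdccccdadacdaabdbbd
  22 |   1 | dcdcdccccdadacdaabdbbd

SA = [16, 17, 13, 11, 20, 21, 18, 0, 6, 7, 8, 14, 9, 4, 2, 22, 15, 12, 10, 19, 5, 3, 1]
[i] adj suffixes → lcp
  [1] 16/17 → 1 ('a')
  [2] 17/13 → 1 ('a')
  [3] 13/11 → 1 ('a')
  [4] 11/20 → 0 ('')
  [5] 20/21 → 1 ('b')
  [6] 21/18 → 2 ('bd')
  [7] 18/0 → 2 ('bd')
  [8] 0/6 → 0 ('')
  [9] 6/7 → 3 ('ccc')
  [10] 7/8 → 2 ('cc')
  [11] 8/14 → 1 ('c')
  [12] 14/9 → 3 ('cda')
  [13] 9/4 → 2 ('cd')
  [14] 4/2 → 3 ('cdc')
  [15] 2/22 → 0 ('')
  [16] 22/15 → 1 ('d')
  [17] 15/12 → 2 ('da')
  [18] 12/10 → 2 ('da')
  [19] 10/19 → 1 ('d')
  [20] 19/5 → 1 ('d')
  [21] 5/3 → 2 ('dc')
  [22] 3/1 → 4 ('dcdc')

n(n+1)/2 = 23·24/2 = 276
Σ LCP = 0 + 1 + 1 + 1 + 0 + 1 + 2 + 2 + 0 + 3 + 2 + 1 + 3 + 2 + 3 + 0 + 1 + 2 + 2 + 1 + 1 + 2 + 4 = 35
distinct = 276 − 35 = 241

241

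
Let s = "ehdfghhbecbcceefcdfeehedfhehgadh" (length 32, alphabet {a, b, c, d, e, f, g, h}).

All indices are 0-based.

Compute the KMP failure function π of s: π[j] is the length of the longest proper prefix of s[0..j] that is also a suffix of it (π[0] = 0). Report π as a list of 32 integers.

[0, 0, 0, 0, 0, 0, 0, 0, 1, 0, 0, 0, 0, 1, 1, 0, 0, 0, 0, 1, 1, 2, 1, 0, 0, 0, 1, 2, 0, 0, 0, 0]

π[0] = 0
j=1 s[j]='h': π[1]=0 (border '')
j=2 s[j]='d': π[2]=0 (border '')
j=3 s[j]='f': π[3]=0 (border '')
j=4 s[j]='g': π[4]=0 (border '')
j=5 s[j]='h': π[5]=0 (border '')
j=6 s[j]='h': π[6]=0 (border '')
j=7 s[j]='b': π[7]=0 (border '')
j=8 s[j]='e': π[8]=1 (border 'e')
j=9 s[j]='c': k: 1→0; π[9]=0 (border '')
j=10 s[j]='b': π[10]=0 (border '')
j=11 s[j]='c': π[11]=0 (border '')
j=12 s[j]='c': π[12]=0 (border '')
j=13 s[j]='e': π[13]=1 (border 'e')
j=14 s[j]='e': k: 1→0; π[14]=1 (border 'e')
j=15 s[j]='f': k: 1→0; π[15]=0 (border '')
j=16 s[j]='c': π[16]=0 (border '')
j=17 s[j]='d': π[17]=0 (border '')
j=18 s[j]='f': π[18]=0 (border '')
j=19 s[j]='e': π[19]=1 (border 'e')
j=20 s[j]='e': k: 1→0; π[20]=1 (border 'e')
j=21 s[j]='h': π[21]=2 (border 'eh')
j=22 s[j]='e': k: 2→0; π[22]=1 (border 'e')
j=23 s[j]='d': k: 1→0; π[23]=0 (border '')
j=24 s[j]='f': π[24]=0 (border '')
j=25 s[j]='h': π[25]=0 (border '')
j=26 s[j]='e': π[26]=1 (border 'e')
j=27 s[j]='h': π[27]=2 (border 'eh')
j=28 s[j]='g': k: 2→0; π[28]=0 (border '')
j=29 s[j]='a': π[29]=0 (border '')
j=30 s[j]='d': π[30]=0 (border '')
j=31 s[j]='h': π[31]=0 (border '')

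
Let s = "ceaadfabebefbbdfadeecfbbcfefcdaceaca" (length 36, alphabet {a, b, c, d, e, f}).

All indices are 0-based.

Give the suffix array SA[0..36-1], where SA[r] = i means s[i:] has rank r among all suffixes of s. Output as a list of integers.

[35, 2, 6, 33, 30, 16, 3, 22, 12, 23, 13, 7, 9, 34, 28, 0, 31, 20, 24, 29, 17, 4, 14, 1, 32, 8, 19, 18, 10, 26, 5, 15, 21, 11, 27, 25]

sorted suffixes:
  #0 SA[0]=35  'a'
  #1 SA[1]=2  'aadfabebefbbdfadeecfbbcfefcdaceaca'
  #2 SA[2]=6  'abebefbbdfadeecfbbcfefcdaceaca'
  #3 SA[3]=33  'aca'
  #4 SA[4]=30  'aceaca'
  #5 SA[5]=16  'adeecfbbcfefcdaceaca'
  #6 SA[6]=3  'adfabebefbbdfadeecfbbcfefcdaceaca'
  #7 SA[7]=22  'bbcfefcdaceaca'
  #8 SA[8]=12  'bbdfadeecfbbcfefcdaceaca'
  #9 SA[9]=23  'bcfefcdaceaca'
  #10 SA[10]=13  'bdfadeecfbbcfefcdaceaca'
  #11 SA[11]=7  'bebefbbdfadeecfbbcfefcdaceaca'
  #12 SA[12]=9  'befbbdfadeecfbbcfefcdaceaca'
  #13 SA[13]=34  'ca'
  #14 SA[14]=28  'cdaceaca'
  #15 SA[15]=0  'ceaadfabebefbbdfadeecfbbcfefcdaceaca'
  #16 SA[16]=31  'ceaca'
  #17 SA[17]=20  'cfbbcfefcdaceaca'
  #18 SA[18]=24  'cfefcdaceaca'
  #19 SA[19]=29  'daceaca'
  #20 SA[20]=17  'deecfbbcfefcdaceaca'
  #21 SA[21]=4  'dfabebefbbdfadeecfbbcfefcdaceaca'
  #22 SA[22]=14  'dfadeecfbbcfefcdaceaca'
  #23 SA[23]=1  'eaadfabebefbbdfadeecfbbcfefcdaceaca'
  #24 SA[24]=32  'eaca'
  #25 SA[25]=8  'ebefbbdfadeecfbbcfefcdaceaca'
  #26 SA[26]=19  'ecfbbcfefcdaceaca'
  #27 SA[27]=18  'eecfbbcfefcdaceaca'
  #28 SA[28]=10  'efbbdfadeecfbbcfefcdaceaca'
  #29 SA[29]=26  'efcdaceaca'
  #30 SA[30]=5  'fabebefbbdfadeecfbbcfefcdaceaca'
  #31 SA[31]=15  'fadeecfbbcfefcdaceaca'
  #32 SA[32]=21  'fbbcfefcdaceaca'
  #33 SA[33]=11  'fbbdfadeecfbbcfefcdaceaca'
  #34 SA[34]=27  'fcdaceaca'
  #35 SA[35]=25  'fefcdaceaca'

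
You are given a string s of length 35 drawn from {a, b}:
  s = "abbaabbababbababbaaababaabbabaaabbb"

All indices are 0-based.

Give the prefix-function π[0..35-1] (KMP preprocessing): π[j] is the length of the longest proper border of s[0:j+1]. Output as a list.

[0, 0, 0, 1, 1, 2, 3, 4, 2, 1, 2, 3, 4, 2, 1, 2, 3, 4, 5, 1, 2, 1, 2, 1, 1, 2, 3, 4, 2, 1, 1, 1, 2, 3, 0]

π[0] = 0
j=1 s[j]='b': π[1]=0 (border '')
j=2 s[j]='b': π[2]=0 (border '')
j=3 s[j]='a': π[3]=1 (border 'a')
j=4 s[j]='a': k: 1→0; π[4]=1 (border 'a')
j=5 s[j]='b': π[5]=2 (border 'ab')
j=6 s[j]='b': π[6]=3 (border 'abb')
j=7 s[j]='a': π[7]=4 (border 'abba')
j=8 s[j]='b': k: 4→1; π[8]=2 (border 'ab')
j=9 s[j]='a': k: 2→0; π[9]=1 (border 'a')
j=10 s[j]='b': π[10]=2 (border 'ab')
j=11 s[j]='b': π[11]=3 (border 'abb')
j=12 s[j]='a': π[12]=4 (border 'abba')
j=13 s[j]='b': k: 4→1; π[13]=2 (border 'ab')
j=14 s[j]='a': k: 2→0; π[14]=1 (border 'a')
j=15 s[j]='b': π[15]=2 (border 'ab')
j=16 s[j]='b': π[16]=3 (border 'abb')
j=17 s[j]='a': π[17]=4 (border 'abba')
j=18 s[j]='a': π[18]=5 (border 'abbaa')
j=19 s[j]='a': k: 5→1→0; π[19]=1 (border 'a')
j=20 s[j]='b': π[20]=2 (border 'ab')
j=21 s[j]='a': k: 2→0; π[21]=1 (border 'a')
j=22 s[j]='b': π[22]=2 (border 'ab')
j=23 s[j]='a': k: 2→0; π[23]=1 (border 'a')
j=24 s[j]='a': k: 1→0; π[24]=1 (border 'a')
j=25 s[j]='b': π[25]=2 (border 'ab')
j=26 s[j]='b': π[26]=3 (border 'abb')
j=27 s[j]='a': π[27]=4 (border 'abba')
j=28 s[j]='b': k: 4→1; π[28]=2 (border 'ab')
j=29 s[j]='a': k: 2→0; π[29]=1 (border 'a')
j=30 s[j]='a': k: 1→0; π[30]=1 (border 'a')
j=31 s[j]='a': k: 1→0; π[31]=1 (border 'a')
j=32 s[j]='b': π[32]=2 (border 'ab')
j=33 s[j]='b': π[33]=3 (border 'abb')
j=34 s[j]='b': k: 3→0; π[34]=0 (border '')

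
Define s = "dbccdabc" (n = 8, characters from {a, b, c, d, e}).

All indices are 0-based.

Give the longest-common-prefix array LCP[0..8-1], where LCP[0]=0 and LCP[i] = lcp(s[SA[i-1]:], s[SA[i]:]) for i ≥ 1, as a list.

[0, 0, 2, 0, 1, 1, 0, 1]

rank | idx | suffix
   0 |   5 | abc
   1 |   6 | bc
   2 |   1 | bccdabc
   3 |   7 | c
   4 |   2 | ccdabc
   5 |   3 | cdabc
   6 |   4 | dabc
   7 |   0 | dbccdabc

SA = [5, 6, 1, 7, 2, 3, 4, 0]
rank  pair      lcp
   1  s[5:],s[6:]  0  ''
   2  s[6:],s[1:]  2  'bc'
   3  s[1:],s[7:]  0  ''
   4  s[7:],s[2:]  1  'c'
   5  s[2:],s[3:]  1  'c'
   6  s[3:],s[4:]  0  ''
   7  s[4:],s[0:]  1  'd'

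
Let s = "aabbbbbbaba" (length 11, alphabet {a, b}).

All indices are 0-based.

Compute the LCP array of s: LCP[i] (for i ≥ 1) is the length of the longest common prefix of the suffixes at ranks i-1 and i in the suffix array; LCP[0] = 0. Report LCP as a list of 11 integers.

[0, 1, 1, 2, 0, 2, 1, 2, 3, 4, 5]

sorted suffixes:
  #0 SA[0]=10  'a'
  #1 SA[1]=0  'aabbbbbbaba'
  #2 SA[2]=8  'aba'
  #3 SA[3]=1  'abbbbbbaba'
  #4 SA[4]=9  'ba'
  #5 SA[5]=7  'baba'
  #6 SA[6]=6  'bbaba'
  #7 SA[7]=5  'bbbaba'
  #8 SA[8]=4  'bbbbaba'
  #9 SA[9]=3  'bbbbbaba'
  #10 SA[10]=2  'bbbbbbaba'

SA = [10, 0, 8, 1, 9, 7, 6, 5, 4, 3, 2]
[i] adj suffixes → lcp
  [1] 10/0 → 1 ('a')
  [2] 0/8 → 1 ('a')
  [3] 8/1 → 2 ('ab')
  [4] 1/9 → 0 ('')
  [5] 9/7 → 2 ('ba')
  [6] 7/6 → 1 ('b')
  [7] 6/5 → 2 ('bb')
  [8] 5/4 → 3 ('bbb')
  [9] 4/3 → 4 ('bbbb')
  [10] 3/2 → 5 ('bbbbb')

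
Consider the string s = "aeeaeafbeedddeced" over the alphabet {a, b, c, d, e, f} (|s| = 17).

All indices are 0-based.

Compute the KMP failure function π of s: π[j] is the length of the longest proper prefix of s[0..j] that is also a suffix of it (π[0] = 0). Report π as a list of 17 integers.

[0, 0, 0, 1, 2, 1, 0, 0, 0, 0, 0, 0, 0, 0, 0, 0, 0]

π[0] = 0
j=1 s[j]='e': π[1]=0 (border '')
j=2 s[j]='e': π[2]=0 (border '')
j=3 s[j]='a': π[3]=1 (border 'a')
j=4 s[j]='e': π[4]=2 (border 'ae')
j=5 s[j]='a': k: 2→0; π[5]=1 (border 'a')
j=6 s[j]='f': k: 1→0; π[6]=0 (border '')
j=7 s[j]='b': π[7]=0 (border '')
j=8 s[j]='e': π[8]=0 (border '')
j=9 s[j]='e': π[9]=0 (border '')
j=10 s[j]='d': π[10]=0 (border '')
j=11 s[j]='d': π[11]=0 (border '')
j=12 s[j]='d': π[12]=0 (border '')
j=13 s[j]='e': π[13]=0 (border '')
j=14 s[j]='c': π[14]=0 (border '')
j=15 s[j]='e': π[15]=0 (border '')
j=16 s[j]='d': π[16]=0 (border '')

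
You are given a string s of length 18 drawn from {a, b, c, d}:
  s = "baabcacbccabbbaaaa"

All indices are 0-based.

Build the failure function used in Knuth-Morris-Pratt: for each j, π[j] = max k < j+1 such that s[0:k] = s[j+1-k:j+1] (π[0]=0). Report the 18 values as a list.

[0, 0, 0, 1, 0, 0, 0, 1, 0, 0, 0, 1, 1, 1, 2, 3, 0, 0]

π[0] = 0
j=1 s[j]='a': π[1]=0 (border '')
j=2 s[j]='a': π[2]=0 (border '')
j=3 s[j]='b': π[3]=1 (border 'b')
j=4 s[j]='c': k: 1→0; π[4]=0 (border '')
j=5 s[j]='a': π[5]=0 (border '')
j=6 s[j]='c': π[6]=0 (border '')
j=7 s[j]='b': π[7]=1 (border 'b')
j=8 s[j]='c': k: 1→0; π[8]=0 (border '')
j=9 s[j]='c': π[9]=0 (border '')
j=10 s[j]='a': π[10]=0 (border '')
j=11 s[j]='b': π[11]=1 (border 'b')
j=12 s[j]='b': k: 1→0; π[12]=1 (border 'b')
j=13 s[j]='b': k: 1→0; π[13]=1 (border 'b')
j=14 s[j]='a': π[14]=2 (border 'ba')
j=15 s[j]='a': π[15]=3 (border 'baa')
j=16 s[j]='a': k: 3→0; π[16]=0 (border '')
j=17 s[j]='a': π[17]=0 (border '')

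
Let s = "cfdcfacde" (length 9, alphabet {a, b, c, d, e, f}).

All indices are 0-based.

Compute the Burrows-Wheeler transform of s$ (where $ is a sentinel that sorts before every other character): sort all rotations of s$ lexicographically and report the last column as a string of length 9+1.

rank  rotation    last
    0  $cfdcfacde  e
    1  acde$cfdcf  f
    2  cde$cfdcfa  a
    3  cfacde$cfd  d
    4  cfdcfacde$  $
    5  dcfacde$cf  f
    6  de$cfdcfac  c
    7  e$cfdcfacd  d
    8  facde$cfdc  c
    9  fdcfacde$c  c

efad$fcdcc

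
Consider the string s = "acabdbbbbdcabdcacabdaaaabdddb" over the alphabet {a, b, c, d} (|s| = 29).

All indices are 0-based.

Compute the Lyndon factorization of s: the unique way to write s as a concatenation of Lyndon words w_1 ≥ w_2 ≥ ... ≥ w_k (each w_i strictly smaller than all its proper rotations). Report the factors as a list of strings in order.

emit factor 1: 'ac' (i=0, period=2)
emit factor 2: 'abdbbbbdcabdcac' (i=2, period=15)
emit factor 3: 'abd' (i=17, period=3)
emit factor 4: 'aaaabdddb' (i=20, period=9)

["ac", "abdbbbbdcabdcac", "abd", "aaaabdddb"]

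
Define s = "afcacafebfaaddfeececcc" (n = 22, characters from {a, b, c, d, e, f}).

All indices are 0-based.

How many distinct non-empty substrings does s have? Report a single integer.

232

rank→(start, suffix):
  0 → (10, 'aaddfeececcc')
  1 → (3, 'acafebfaaddfeececcc')
  2 → (11, 'addfeececcc')
  3 → (0, 'afcacafebfaaddfeececcc')
  4 → (5, 'afebfaaddfeececcc')
  5 → (8, 'bfaaddfeececcc')
  6 → (21, 'c')
  7 → (2, 'cacafebfaaddfeececcc')
  8 → (4, 'cafebfaaddfeececcc')
  9 → (20, 'cc')
  10 → (19, 'ccc')
  11 → (17, 'ceccc')
  12 → (12, 'ddfeececcc')
  13 → (13, 'dfeececcc')
  14 → (7, 'ebfaaddfeececcc')
  15 → (18, 'eccc')
  16 → (16, 'ececcc')
  17 → (15, 'eececcc')
  18 → (9, 'faaddfeececcc')
  19 → (1, 'fcacafebfaaddfeececcc')
  20 → (6, 'febfaaddfeececcc')
  21 → (14, 'feececcc')

SA = [10, 3, 11, 0, 5, 8, 21, 2, 4, 20, 19, 17, 12, 13, 7, 18, 16, 15, 9, 1, 6, 14]
rank  pair      lcp
   1  s[10:],s[3:]  1  'a'
   2  s[3:],s[11:]  1  'a'
   3  s[11:],s[0:]  1  'a'
   4  s[0:],s[5:]  2  'af'
   5  s[5:],s[8:]  0  ''
   6  s[8:],s[21:]  0  ''
   7  s[21:],s[2:]  1  'c'
   8  s[2:],s[4:]  2  'ca'
   9  s[4:],s[20:]  1  'c'
  10  s[20:],s[19:]  2  'cc'
  11  s[19:],s[17:]  1  'c'
  12  s[17:],s[12:]  0  ''
  13  s[12:],s[13:]  1  'd'
  14  s[13:],s[7:]  0  ''
  15  s[7:],s[18:]  1  'e'
  16  s[18:],s[16:]  2  'ec'
  17  s[16:],s[15:]  1  'e'
  18  s[15:],s[9:]  0  ''
  19  s[9:],s[1:]  1  'f'
  20  s[1:],s[6:]  1  'f'
  21  s[6:],s[14:]  2  'fe'

n(n+1)/2 = 22·23/2 = 253
Σ LCP = 0 + 1 + 1 + 1 + 2 + 0 + 0 + 1 + 2 + 1 + 2 + 1 + 0 + 1 + 0 + 1 + 2 + 1 + 0 + 1 + 1 + 2 = 21
distinct = 253 − 21 = 232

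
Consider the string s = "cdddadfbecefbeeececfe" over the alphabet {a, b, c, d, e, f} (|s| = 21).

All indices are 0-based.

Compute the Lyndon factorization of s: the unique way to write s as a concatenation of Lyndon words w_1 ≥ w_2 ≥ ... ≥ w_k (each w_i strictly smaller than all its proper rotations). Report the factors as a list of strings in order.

["cddd", "adfbecefbeeececfe"]

emit factor 1: 'cddd' (i=0, period=4)
emit factor 2: 'adfbecefbeeececfe' (i=4, period=17)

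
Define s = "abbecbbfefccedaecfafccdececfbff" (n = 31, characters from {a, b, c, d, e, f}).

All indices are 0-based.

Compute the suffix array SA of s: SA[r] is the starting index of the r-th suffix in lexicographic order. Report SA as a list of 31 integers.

[0, 14, 18, 1, 5, 2, 6, 28, 4, 20, 10, 21, 24, 11, 16, 26, 13, 22, 3, 23, 15, 25, 12, 8, 30, 17, 27, 19, 9, 7, 29]

rank→(start, suffix):
  0 → (0, 'abbecbbfefccedaecfafccdececfbff')
  1 → (14, 'aecfafccdececfbff')
  2 → (18, 'afccdececfbff')
  3 → (1, 'bbecbbfefccedaecfafccdececfbff')
  4 → (5, 'bbfefccedaecfafccdececfbff')
  5 → (2, 'becbbfefccedaecfafccdececfbff')
  6 → (6, 'bfefccedaecfafccdececfbff')
  7 → (28, 'bff')
  8 → (4, 'cbbfefccedaecfafccdececfbff')
  9 → (20, 'ccdececfbff')
  10 → (10, 'ccedaecfafccdececfbff')
  11 → (21, 'cdececfbff')
  12 → (24, 'cecfbff')
  13 → (11, 'cedaecfafccdececfbff')
  14 → (16, 'cfafccdececfbff')
  15 → (26, 'cfbff')
  16 → (13, 'daecfafccdececfbff')
  17 → (22, 'dececfbff')
  18 → (3, 'ecbbfefccedaecfafccdececfbff')
  19 → (23, 'ececfbff')
  20 → (15, 'ecfafccdececfbff')
  21 → (25, 'ecfbff')
  22 → (12, 'edaecfafccdececfbff')
  23 → (8, 'efccedaecfafccdececfbff')
  24 → (30, 'f')
  25 → (17, 'fafccdececfbff')
  26 → (27, 'fbff')
  27 → (19, 'fccdececfbff')
  28 → (9, 'fccedaecfafccdececfbff')
  29 → (7, 'fefccedaecfafccdececfbff')
  30 → (29, 'ff')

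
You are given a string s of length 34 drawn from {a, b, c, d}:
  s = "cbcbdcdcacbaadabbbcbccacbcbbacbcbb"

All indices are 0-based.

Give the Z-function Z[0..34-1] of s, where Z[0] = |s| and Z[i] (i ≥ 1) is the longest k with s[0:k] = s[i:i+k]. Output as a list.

Z[0]=34
i=1: i≥r, start 0; Z[1]=0
i=2: i≥r, start 0; Z[2]=2 grow→box=[2,4)
i=3: min(r-i=1, Z[1]=0)=0; Z[3]=0
i=4: i≥r, start 0; Z[4]=0
i=5: i≥r, start 0; Z[5]=1 grow→box=[5,6)
i=6: i≥r, start 0; Z[6]=0
i=7: i≥r, start 0; Z[7]=1 grow→box=[7,8)
i=8: i≥r, start 0; Z[8]=0
i=9: i≥r, start 0; Z[9]=2 grow→box=[9,11)
i=10: min(r-i=1, Z[1]=0)=0; Z[10]=0
i=11: i≥r, start 0; Z[11]=0
i=12: i≥r, start 0; Z[12]=0
i=13: i≥r, start 0; Z[13]=0
i=14: i≥r, start 0; Z[14]=0
i=15: i≥r, start 0; Z[15]=0
i=16: i≥r, start 0; Z[16]=0
i=17: i≥r, start 0; Z[17]=0
i=18: i≥r, start 0; Z[18]=3 grow→box=[18,21)
i=19: min(r-i=2, Z[1]=0)=0; Z[19]=0
i=20: min(r-i=1, Z[2]=2)=1; Z[20]=1
i=21: i≥r, start 0; Z[21]=1 grow→box=[21,22)
i=22: i≥r, start 0; Z[22]=0
i=23: i≥r, start 0; Z[23]=4 grow→box=[23,27)
i=24: min(r-i=3, Z[1]=0)=0; Z[24]=0
i=25: min(r-i=2, Z[2]=2)=2; Z[25]=2
i=26: min(r-i=1, Z[3]=0)=0; Z[26]=0
i=27: i≥r, start 0; Z[27]=0
i=28: i≥r, start 0; Z[28]=0
i=29: i≥r, start 0; Z[29]=4 grow→box=[29,33)
i=30: min(r-i=3, Z[1]=0)=0; Z[30]=0
i=31: min(r-i=2, Z[2]=2)=2; Z[31]=2
i=32: min(r-i=1, Z[3]=0)=0; Z[32]=0
i=33: i≥r, start 0; Z[33]=0

[34, 0, 2, 0, 0, 1, 0, 1, 0, 2, 0, 0, 0, 0, 0, 0, 0, 0, 3, 0, 1, 1, 0, 4, 0, 2, 0, 0, 0, 4, 0, 2, 0, 0]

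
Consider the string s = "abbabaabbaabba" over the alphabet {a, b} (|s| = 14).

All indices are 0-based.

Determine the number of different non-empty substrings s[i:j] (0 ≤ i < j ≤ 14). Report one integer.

71

rank→(start, suffix):
  0 → (13, 'a')
  1 → (9, 'aabba')
  2 → (5, 'aabbaabba')
  3 → (3, 'abaabbaabba')
  4 → (10, 'abba')
  5 → (6, 'abbaabba')
  6 → (0, 'abbabaabbaabba')
  7 → (12, 'ba')
  8 → (8, 'baabba')
  9 → (4, 'baabbaabba')
  10 → (2, 'babaabbaabba')
  11 → (11, 'bba')
  12 → (7, 'bbaabba')
  13 → (1, 'bbabaabbaabba')

SA = [13, 9, 5, 3, 10, 6, 0, 12, 8, 4, 2, 11, 7, 1]
rank  pair      lcp
   1  s[13:],s[9:]  1  'a'
   2  s[9:],s[5:]  5  'aabba'
   3  s[5:],s[3:]  1  'a'
   4  s[3:],s[10:]  2  'ab'
   5  s[10:],s[6:]  4  'abba'
   6  s[6:],s[0:]  4  'abba'
   7  s[0:],s[12:]  0  ''
   8  s[12:],s[8:]  2  'ba'
   9  s[8:],s[4:]  6  'baabba'
  10  s[4:],s[2:]  2  'ba'
  11  s[2:],s[11:]  1  'b'
  12  s[11:],s[7:]  3  'bba'
  13  s[7:],s[1:]  3  'bba'

n(n+1)/2 = 14·15/2 = 105
Σ LCP = 0 + 1 + 5 + 1 + 2 + 4 + 4 + 0 + 2 + 6 + 2 + 1 + 3 + 3 = 34
distinct = 105 − 34 = 71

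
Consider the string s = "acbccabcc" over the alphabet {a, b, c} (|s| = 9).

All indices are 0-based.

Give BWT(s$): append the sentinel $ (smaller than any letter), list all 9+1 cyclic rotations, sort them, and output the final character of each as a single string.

rank  rotation    last
    0  $acbccabcc  c
    1  abcc$acbcc  c
    2  acbccabcc$  $
    3  bcc$acbcca  a
    4  bccabcc$ac  c
    5  c$acbccabc  c
    6  cabcc$acbc  c
    7  cbccabcc$a  a
    8  cc$acbccab  b
    9  ccabcc$acb  b

cc$acccabb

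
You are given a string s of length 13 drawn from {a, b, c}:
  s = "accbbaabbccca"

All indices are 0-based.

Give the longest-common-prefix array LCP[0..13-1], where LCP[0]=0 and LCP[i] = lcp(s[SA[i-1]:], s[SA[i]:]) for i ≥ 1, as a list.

sorted suffixes:
  #0 SA[0]=12  'a'
  #1 SA[1]=5  'aabbccca'
  #2 SA[2]=6  'abbccca'
  #3 SA[3]=0  'accbbaabbccca'
  #4 SA[4]=4  'baabbccca'
  #5 SA[5]=3  'bbaabbccca'
  #6 SA[6]=7  'bbccca'
  #7 SA[7]=8  'bccca'
  #8 SA[8]=11  'ca'
  #9 SA[9]=2  'cbbaabbccca'
  #10 SA[10]=10  'cca'
  #11 SA[11]=1  'ccbbaabbccca'
  #12 SA[12]=9  'ccca'

SA = [12, 5, 6, 0, 4, 3, 7, 8, 11, 2, 10, 1, 9]
i: (SA[i-1],SA[i]) lcp shared
  1: (12,5) 1 'a'
  2: (5,6) 1 'a'
  3: (6,0) 1 'a'
  4: (0,4) 0 ''
  5: (4,3) 1 'b'
  6: (3,7) 2 'bb'
  7: (7,8) 1 'b'
  8: (8,11) 0 ''
  9: (11,2) 1 'c'
  10: (2,10) 1 'c'
  11: (10,1) 2 'cc'
  12: (1,9) 2 'cc'

[0, 1, 1, 1, 0, 1, 2, 1, 0, 1, 1, 2, 2]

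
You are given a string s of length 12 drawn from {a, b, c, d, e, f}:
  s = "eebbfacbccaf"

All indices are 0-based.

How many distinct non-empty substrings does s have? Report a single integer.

71

rank→(start, suffix):
  0 → (5, 'acbccaf')
  1 → (10, 'af')
  2 → (2, 'bbfacbccaf')
  3 → (7, 'bccaf')
  4 → (3, 'bfacbccaf')
  5 → (9, 'caf')
  6 → (6, 'cbccaf')
  7 → (8, 'ccaf')
  8 → (1, 'ebbfacbccaf')
  9 → (0, 'eebbfacbccaf')
  10 → (11, 'f')
  11 → (4, 'facbccaf')

SA = [5, 10, 2, 7, 3, 9, 6, 8, 1, 0, 11, 4]
[i] adj suffixes → lcp
  [1] 5/10 → 1 ('a')
  [2] 10/2 → 0 ('')
  [3] 2/7 → 1 ('b')
  [4] 7/3 → 1 ('b')
  [5] 3/9 → 0 ('')
  [6] 9/6 → 1 ('c')
  [7] 6/8 → 1 ('c')
  [8] 8/1 → 0 ('')
  [9] 1/0 → 1 ('e')
  [10] 0/11 → 0 ('')
  [11] 11/4 → 1 ('f')

n(n+1)/2 = 12·13/2 = 78
Σ LCP = 0 + 1 + 0 + 1 + 1 + 0 + 1 + 1 + 0 + 1 + 0 + 1 = 7
distinct = 78 − 7 = 71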